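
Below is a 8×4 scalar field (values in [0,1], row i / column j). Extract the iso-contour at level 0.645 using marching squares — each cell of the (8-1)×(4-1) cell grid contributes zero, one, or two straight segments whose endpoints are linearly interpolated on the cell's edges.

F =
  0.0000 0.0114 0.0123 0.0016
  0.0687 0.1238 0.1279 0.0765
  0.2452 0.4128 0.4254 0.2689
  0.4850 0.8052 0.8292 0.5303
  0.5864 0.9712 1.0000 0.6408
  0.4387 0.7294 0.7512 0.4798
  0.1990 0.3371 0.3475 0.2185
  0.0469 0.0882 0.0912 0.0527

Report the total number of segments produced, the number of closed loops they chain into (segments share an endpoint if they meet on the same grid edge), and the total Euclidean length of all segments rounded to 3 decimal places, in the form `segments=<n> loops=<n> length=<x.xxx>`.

segments=10 loops=1 length=8.683

cell (2,0): code 0100 → (2.592,1.000)–(3.000,0.500)
cell (2,1): code 1100 → (2.544,2.000)–(2.592,1.000)
cell (2,2): code 1000 → (3.000,2.616)–(2.544,2.000)
cell (3,0): code 0110 → (3.000,0.500)–(4.000,0.152)
cell (3,2): code 1001 → (4.000,2.988)–(3.000,2.616)
cell (4,0): code 0110 → (4.000,0.152)–(5.000,0.710)
cell (4,2): code 1001 → (5.000,2.391)–(4.000,2.988)
cell (5,0): code 0010 → (5.000,0.710)–(5.215,1.000)
cell (5,1): code 0011 → (5.215,1.000)–(5.263,2.000)
cell (5,2): code 0001 → (5.263,2.000)–(5.000,2.391)
total: 10 segments, chained into 1 closed loop(s), length Σ = 8.682721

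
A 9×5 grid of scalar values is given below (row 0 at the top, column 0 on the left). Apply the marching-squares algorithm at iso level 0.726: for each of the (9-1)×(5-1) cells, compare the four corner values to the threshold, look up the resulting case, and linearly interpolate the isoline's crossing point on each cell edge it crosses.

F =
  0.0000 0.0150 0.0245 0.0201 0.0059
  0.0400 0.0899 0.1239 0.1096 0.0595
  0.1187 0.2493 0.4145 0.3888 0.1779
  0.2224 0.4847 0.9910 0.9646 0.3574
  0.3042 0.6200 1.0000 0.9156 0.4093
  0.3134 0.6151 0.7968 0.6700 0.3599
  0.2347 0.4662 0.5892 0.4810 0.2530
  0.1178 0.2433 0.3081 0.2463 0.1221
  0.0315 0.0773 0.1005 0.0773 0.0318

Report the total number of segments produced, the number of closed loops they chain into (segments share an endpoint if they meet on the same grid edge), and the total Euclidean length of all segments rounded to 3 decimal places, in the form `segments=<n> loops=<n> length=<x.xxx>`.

cell (2,1): code 0100 → (2.540,2.000)–(3.000,1.477)
cell (2,2): code 1100 → (2.586,3.000)–(2.540,2.000)
cell (2,3): code 1000 → (3.000,3.393)–(2.586,3.000)
cell (3,1): code 0110 → (3.000,1.477)–(4.000,1.279)
cell (3,3): code 1001 → (4.000,3.374)–(3.000,3.393)
cell (4,1): code 0110 → (4.000,1.279)–(5.000,1.610)
cell (4,2): code 1011 → (5.000,2.558)–(4.772,3.000)
cell (4,3): code 0001 → (4.772,3.000)–(4.000,3.374)
cell (5,1): code 0010 → (5.000,1.610)–(5.341,2.000)
cell (5,2): code 0001 → (5.341,2.000)–(5.000,2.558)
total: 10 segments, chained into 1 closed loop(s), length Σ = 7.868835

segments=10 loops=1 length=7.869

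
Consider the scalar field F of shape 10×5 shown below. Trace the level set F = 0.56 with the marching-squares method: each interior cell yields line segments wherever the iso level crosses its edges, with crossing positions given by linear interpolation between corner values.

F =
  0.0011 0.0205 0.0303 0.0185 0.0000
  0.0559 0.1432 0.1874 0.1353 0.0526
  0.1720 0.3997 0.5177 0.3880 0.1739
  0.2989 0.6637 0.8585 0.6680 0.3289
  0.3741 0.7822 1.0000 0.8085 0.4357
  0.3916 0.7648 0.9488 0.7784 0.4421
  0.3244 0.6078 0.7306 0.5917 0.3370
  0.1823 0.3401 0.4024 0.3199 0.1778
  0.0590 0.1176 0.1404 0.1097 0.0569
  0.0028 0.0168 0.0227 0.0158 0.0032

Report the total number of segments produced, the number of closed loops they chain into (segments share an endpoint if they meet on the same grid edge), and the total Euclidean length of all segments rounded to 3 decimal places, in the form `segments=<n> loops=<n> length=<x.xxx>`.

cell (2,0): code 0100 → (2.607,1.000)–(3.000,0.716)
cell (2,1): code 1100 → (2.124,2.000)–(2.607,1.000)
cell (2,2): code 1100 → (2.614,3.000)–(2.124,2.000)
cell (2,3): code 1000 → (3.000,3.318)–(2.614,3.000)
cell (3,0): code 0110 → (3.000,0.716)–(4.000,0.456)
cell (3,3): code 1001 → (4.000,3.667)–(3.000,3.318)
cell (4,0): code 0110 → (4.000,0.456)–(5.000,0.451)
cell (4,3): code 1001 → (5.000,3.649)–(4.000,3.667)
cell (5,0): code 0110 → (5.000,0.451)–(6.000,0.831)
cell (5,3): code 1001 → (6.000,3.124)–(5.000,3.649)
cell (6,0): code 0010 → (6.000,0.831)–(6.179,1.000)
cell (6,1): code 0011 → (6.179,1.000)–(6.520,2.000)
cell (6,2): code 0011 → (6.520,2.000)–(6.117,3.000)
cell (6,3): code 0001 → (6.117,3.000)–(6.000,3.124)
total: 14 segments, chained into 1 closed loop(s), length Σ = 12.051878

segments=14 loops=1 length=12.052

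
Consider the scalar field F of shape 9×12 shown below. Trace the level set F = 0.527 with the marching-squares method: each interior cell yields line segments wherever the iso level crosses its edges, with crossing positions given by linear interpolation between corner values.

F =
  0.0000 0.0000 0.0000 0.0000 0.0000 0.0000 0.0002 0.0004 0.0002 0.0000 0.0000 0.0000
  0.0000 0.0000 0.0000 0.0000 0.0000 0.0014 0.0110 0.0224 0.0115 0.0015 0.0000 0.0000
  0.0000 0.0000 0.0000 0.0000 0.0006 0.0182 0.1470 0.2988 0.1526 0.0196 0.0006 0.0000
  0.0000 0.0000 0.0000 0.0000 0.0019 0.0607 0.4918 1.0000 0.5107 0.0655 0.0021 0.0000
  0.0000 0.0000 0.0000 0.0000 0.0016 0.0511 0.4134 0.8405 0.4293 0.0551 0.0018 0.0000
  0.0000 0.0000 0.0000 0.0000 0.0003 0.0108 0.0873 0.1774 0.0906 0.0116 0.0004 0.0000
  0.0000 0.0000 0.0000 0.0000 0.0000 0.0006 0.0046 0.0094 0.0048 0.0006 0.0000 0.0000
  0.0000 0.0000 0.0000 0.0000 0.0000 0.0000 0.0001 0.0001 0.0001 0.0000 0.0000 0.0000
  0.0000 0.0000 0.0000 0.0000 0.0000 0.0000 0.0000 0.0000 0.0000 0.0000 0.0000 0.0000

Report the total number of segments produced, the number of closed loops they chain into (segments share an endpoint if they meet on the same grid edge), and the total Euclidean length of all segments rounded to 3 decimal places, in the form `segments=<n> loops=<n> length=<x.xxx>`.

cell (2,6): code 0100 → (2.325,7.000)–(3.000,6.069)
cell (2,7): code 1000 → (3.000,7.967)–(2.325,7.000)
cell (3,6): code 0110 → (3.000,6.069)–(4.000,6.266)
cell (3,7): code 1001 → (4.000,7.762)–(3.000,7.967)
cell (4,6): code 0010 → (4.000,6.266)–(4.473,7.000)
cell (4,7): code 0001 → (4.473,7.000)–(4.000,7.762)
total: 6 segments, chained into 1 closed loop(s), length Σ = 6.138266

segments=6 loops=1 length=6.138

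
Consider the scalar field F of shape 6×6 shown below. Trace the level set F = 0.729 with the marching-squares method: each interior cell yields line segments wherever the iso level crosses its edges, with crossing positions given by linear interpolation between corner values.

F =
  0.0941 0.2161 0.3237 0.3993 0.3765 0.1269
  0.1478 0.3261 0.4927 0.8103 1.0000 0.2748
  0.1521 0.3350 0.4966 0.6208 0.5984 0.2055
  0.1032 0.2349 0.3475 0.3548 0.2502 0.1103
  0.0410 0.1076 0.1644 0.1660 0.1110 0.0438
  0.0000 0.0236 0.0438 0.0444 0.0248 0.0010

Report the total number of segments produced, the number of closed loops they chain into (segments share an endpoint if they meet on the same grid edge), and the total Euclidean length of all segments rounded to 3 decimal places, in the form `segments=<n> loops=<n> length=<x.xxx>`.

segments=6 loops=1 length=4.225

cell (0,2): code 0100 → (0.802,3.000)–(1.000,2.744)
cell (0,3): code 1100 → (0.565,4.000)–(0.802,3.000)
cell (0,4): code 1000 → (1.000,4.374)–(0.565,4.000)
cell (1,2): code 0010 → (1.000,2.744)–(1.429,3.000)
cell (1,3): code 0011 → (1.429,3.000)–(1.675,4.000)
cell (1,4): code 0001 → (1.675,4.000)–(1.000,4.374)
total: 6 segments, chained into 1 closed loop(s), length Σ = 4.225080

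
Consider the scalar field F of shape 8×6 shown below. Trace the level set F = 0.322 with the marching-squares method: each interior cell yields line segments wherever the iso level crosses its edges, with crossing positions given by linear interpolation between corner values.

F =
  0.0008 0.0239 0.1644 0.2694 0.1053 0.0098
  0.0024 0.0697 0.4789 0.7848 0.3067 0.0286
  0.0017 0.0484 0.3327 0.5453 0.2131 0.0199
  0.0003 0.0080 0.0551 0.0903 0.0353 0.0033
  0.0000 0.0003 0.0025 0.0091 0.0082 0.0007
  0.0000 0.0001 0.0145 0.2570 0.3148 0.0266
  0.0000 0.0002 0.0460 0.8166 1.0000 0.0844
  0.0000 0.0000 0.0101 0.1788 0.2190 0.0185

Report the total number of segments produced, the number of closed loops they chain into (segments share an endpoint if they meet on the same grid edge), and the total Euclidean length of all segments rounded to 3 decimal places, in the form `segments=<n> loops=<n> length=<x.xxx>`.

cell (0,1): code 0100 → (0.501,2.000)–(1.000,1.617)
cell (0,2): code 1100 → (0.102,3.000)–(0.501,2.000)
cell (0,3): code 1000 → (1.000,3.968)–(0.102,3.000)
cell (1,1): code 0110 → (1.000,1.617)–(2.000,1.962)
cell (1,3): code 1001 → (2.000,3.672)–(1.000,3.968)
cell (2,1): code 0010 → (2.000,1.962)–(2.039,2.000)
cell (2,2): code 0011 → (2.039,2.000)–(2.491,3.000)
cell (2,3): code 0001 → (2.491,3.000)–(2.000,3.672)
cell (5,2): code 0100 → (5.116,3.000)–(6.000,2.358)
cell (5,3): code 1100 → (5.011,4.000)–(5.116,3.000)
cell (5,4): code 1000 → (6.000,4.740)–(5.011,4.000)
cell (6,2): code 0010 → (6.000,2.358)–(6.775,3.000)
cell (6,3): code 0011 → (6.775,3.000)–(6.868,4.000)
cell (6,4): code 0001 → (6.868,4.000)–(6.000,4.740)
total: 14 segments, chained into 2 closed loop(s), length Σ = 13.596555

segments=14 loops=2 length=13.597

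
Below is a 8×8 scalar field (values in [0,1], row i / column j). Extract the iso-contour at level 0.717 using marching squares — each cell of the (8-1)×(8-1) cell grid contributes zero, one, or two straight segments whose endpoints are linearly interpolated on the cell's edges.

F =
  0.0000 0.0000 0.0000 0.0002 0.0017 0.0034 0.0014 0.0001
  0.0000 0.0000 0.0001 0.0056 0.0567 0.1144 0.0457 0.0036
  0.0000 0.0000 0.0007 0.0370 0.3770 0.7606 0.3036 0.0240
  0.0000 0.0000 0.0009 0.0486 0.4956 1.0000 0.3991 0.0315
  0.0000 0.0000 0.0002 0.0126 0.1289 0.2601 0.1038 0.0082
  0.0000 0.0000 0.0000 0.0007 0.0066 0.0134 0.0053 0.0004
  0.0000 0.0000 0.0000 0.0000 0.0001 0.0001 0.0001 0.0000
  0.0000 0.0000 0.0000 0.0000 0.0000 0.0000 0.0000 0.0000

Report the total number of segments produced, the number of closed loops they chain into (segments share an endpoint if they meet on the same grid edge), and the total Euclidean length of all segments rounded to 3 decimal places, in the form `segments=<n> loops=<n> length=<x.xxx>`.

segments=6 loops=1 length=3.698

cell (1,4): code 0100 → (1.933,5.000)–(2.000,4.886)
cell (1,5): code 1000 → (2.000,5.095)–(1.933,5.000)
cell (2,4): code 0110 → (2.000,4.886)–(3.000,4.439)
cell (2,5): code 1001 → (3.000,5.471)–(2.000,5.095)
cell (3,4): code 0010 → (3.000,4.439)–(3.382,5.000)
cell (3,5): code 0001 → (3.382,5.000)–(3.000,5.471)
total: 6 segments, chained into 1 closed loop(s), length Σ = 3.698491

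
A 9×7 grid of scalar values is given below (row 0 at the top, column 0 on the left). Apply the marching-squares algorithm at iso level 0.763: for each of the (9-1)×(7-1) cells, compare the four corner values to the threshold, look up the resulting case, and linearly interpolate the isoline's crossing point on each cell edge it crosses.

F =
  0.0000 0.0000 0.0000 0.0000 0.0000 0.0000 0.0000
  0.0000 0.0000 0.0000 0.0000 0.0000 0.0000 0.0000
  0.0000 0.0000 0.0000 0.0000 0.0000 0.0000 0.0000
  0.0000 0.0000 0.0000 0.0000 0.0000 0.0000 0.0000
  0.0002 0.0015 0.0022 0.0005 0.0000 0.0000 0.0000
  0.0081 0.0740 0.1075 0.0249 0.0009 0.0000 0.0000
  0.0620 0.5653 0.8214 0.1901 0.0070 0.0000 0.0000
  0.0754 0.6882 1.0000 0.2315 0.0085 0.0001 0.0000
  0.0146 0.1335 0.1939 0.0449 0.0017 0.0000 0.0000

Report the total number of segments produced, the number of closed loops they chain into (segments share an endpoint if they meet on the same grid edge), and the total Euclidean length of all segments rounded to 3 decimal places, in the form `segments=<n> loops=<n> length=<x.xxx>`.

segments=6 loops=1 length=3.763

cell (5,1): code 0100 → (5.918,2.000)–(6.000,1.772)
cell (5,2): code 1000 → (6.000,2.093)–(5.918,2.000)
cell (6,1): code 0110 → (6.000,1.772)–(7.000,1.240)
cell (6,2): code 1001 → (7.000,2.308)–(6.000,2.093)
cell (7,1): code 0010 → (7.000,1.240)–(7.294,2.000)
cell (7,2): code 0001 → (7.294,2.000)–(7.000,2.308)
total: 6 segments, chained into 1 closed loop(s), length Σ = 3.762596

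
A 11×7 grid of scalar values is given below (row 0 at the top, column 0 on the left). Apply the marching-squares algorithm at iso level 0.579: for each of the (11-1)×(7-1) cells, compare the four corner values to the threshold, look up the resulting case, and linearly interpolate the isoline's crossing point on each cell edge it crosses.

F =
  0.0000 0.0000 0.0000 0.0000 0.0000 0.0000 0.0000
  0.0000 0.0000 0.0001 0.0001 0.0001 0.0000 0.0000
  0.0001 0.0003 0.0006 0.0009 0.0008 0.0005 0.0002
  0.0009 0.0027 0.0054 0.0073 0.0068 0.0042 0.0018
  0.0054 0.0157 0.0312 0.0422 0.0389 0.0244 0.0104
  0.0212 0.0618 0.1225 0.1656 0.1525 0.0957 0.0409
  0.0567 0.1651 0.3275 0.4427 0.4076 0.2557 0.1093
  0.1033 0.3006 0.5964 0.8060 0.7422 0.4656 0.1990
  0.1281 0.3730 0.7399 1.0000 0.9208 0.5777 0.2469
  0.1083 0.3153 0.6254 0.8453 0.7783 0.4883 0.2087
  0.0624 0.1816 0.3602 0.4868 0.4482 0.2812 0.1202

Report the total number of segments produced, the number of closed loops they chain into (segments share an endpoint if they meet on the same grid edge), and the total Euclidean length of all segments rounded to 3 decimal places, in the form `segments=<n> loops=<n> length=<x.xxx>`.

segments=12 loops=1 length=10.550

cell (6,1): code 0100 → (6.935,2.000)–(7.000,1.941)
cell (6,2): code 1100 → (6.375,3.000)–(6.935,2.000)
cell (6,3): code 1100 → (6.512,4.000)–(6.375,3.000)
cell (6,4): code 1000 → (7.000,4.590)–(6.512,4.000)
cell (7,1): code 0110 → (7.000,1.941)–(8.000,1.561)
cell (7,4): code 1001 → (8.000,4.996)–(7.000,4.590)
cell (8,1): code 0110 → (8.000,1.561)–(9.000,1.850)
cell (8,4): code 1001 → (9.000,4.687)–(8.000,4.996)
cell (9,1): code 0010 → (9.000,1.850)–(9.175,2.000)
cell (9,2): code 0011 → (9.175,2.000)–(9.743,3.000)
cell (9,3): code 0011 → (9.743,3.000)–(9.604,4.000)
cell (9,4): code 0001 → (9.604,4.000)–(9.000,4.687)
total: 12 segments, chained into 1 closed loop(s), length Σ = 10.549662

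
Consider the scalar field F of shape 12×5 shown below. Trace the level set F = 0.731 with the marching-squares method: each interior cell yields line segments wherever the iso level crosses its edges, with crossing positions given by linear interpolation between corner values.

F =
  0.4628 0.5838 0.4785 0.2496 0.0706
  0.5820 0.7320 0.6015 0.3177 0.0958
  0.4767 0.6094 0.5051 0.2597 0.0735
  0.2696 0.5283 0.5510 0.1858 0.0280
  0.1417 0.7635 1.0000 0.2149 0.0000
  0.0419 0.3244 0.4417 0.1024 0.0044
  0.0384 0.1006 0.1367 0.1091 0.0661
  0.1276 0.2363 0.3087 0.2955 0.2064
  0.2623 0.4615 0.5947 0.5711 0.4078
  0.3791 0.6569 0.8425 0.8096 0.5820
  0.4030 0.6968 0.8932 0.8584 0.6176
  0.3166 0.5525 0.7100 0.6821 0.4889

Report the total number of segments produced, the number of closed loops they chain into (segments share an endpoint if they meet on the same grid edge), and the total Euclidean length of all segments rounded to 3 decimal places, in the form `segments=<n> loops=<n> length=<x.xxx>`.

cell (0,0): code 0100 → (0.993,1.000)–(1.000,0.993)
cell (0,1): code 1000 → (1.000,1.008)–(0.993,1.000)
cell (1,0): code 0010 → (1.000,0.993)–(1.008,1.000)
cell (1,1): code 0001 → (1.008,1.000)–(1.000,1.008)
cell (3,0): code 0100 → (3.862,1.000)–(4.000,0.948)
cell (3,1): code 1100 → (3.401,2.000)–(3.862,1.000)
cell (3,2): code 1000 → (4.000,2.343)–(3.401,2.000)
cell (4,0): code 0010 → (4.000,0.948)–(4.074,1.000)
cell (4,1): code 0011 → (4.074,1.000)–(4.482,2.000)
cell (4,2): code 0001 → (4.482,2.000)–(4.000,2.343)
cell (8,1): code 0100 → (8.550,2.000)–(9.000,1.399)
cell (8,2): code 1100 → (8.670,3.000)–(8.550,2.000)
cell (8,3): code 1000 → (9.000,3.345)–(8.670,3.000)
cell (9,1): code 0110 → (9.000,1.399)–(10.000,1.174)
cell (9,3): code 1001 → (10.000,3.529)–(9.000,3.345)
cell (10,1): code 0010 → (10.000,1.174)–(10.885,2.000)
cell (10,2): code 0011 → (10.885,2.000)–(10.723,3.000)
cell (10,3): code 0001 → (10.723,3.000)–(10.000,3.529)
total: 18 segments, chained into 3 closed loop(s), length Σ = 11.138671

segments=18 loops=3 length=11.139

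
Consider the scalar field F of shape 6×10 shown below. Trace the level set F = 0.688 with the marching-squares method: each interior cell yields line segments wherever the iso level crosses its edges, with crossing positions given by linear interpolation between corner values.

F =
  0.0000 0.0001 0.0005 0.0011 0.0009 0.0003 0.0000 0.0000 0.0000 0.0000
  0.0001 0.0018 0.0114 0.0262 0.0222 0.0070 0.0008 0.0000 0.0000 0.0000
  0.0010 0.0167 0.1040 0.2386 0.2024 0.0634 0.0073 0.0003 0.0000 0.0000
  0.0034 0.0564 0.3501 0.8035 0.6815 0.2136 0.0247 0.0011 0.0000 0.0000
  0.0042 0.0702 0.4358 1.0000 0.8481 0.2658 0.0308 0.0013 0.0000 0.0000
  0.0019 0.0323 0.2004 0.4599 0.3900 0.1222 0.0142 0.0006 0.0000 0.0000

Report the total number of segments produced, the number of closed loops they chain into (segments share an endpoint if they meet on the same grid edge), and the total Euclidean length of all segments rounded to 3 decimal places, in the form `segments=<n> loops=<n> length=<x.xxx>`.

cell (2,2): code 0100 → (2.796,3.000)–(3.000,2.745)
cell (2,3): code 1000 → (3.000,3.947)–(2.796,3.000)
cell (3,2): code 0110 → (3.000,2.745)–(4.000,2.447)
cell (3,3): code 1101 → (3.039,4.000)–(3.000,3.947)
cell (3,4): code 1000 → (4.000,4.275)–(3.039,4.000)
cell (4,2): code 0010 → (4.000,2.447)–(4.578,3.000)
cell (4,3): code 0011 → (4.578,3.000)–(4.349,4.000)
cell (4,4): code 0001 → (4.349,4.000)–(4.000,4.275)
total: 8 segments, chained into 1 closed loop(s), length Σ = 5.674374

segments=8 loops=1 length=5.674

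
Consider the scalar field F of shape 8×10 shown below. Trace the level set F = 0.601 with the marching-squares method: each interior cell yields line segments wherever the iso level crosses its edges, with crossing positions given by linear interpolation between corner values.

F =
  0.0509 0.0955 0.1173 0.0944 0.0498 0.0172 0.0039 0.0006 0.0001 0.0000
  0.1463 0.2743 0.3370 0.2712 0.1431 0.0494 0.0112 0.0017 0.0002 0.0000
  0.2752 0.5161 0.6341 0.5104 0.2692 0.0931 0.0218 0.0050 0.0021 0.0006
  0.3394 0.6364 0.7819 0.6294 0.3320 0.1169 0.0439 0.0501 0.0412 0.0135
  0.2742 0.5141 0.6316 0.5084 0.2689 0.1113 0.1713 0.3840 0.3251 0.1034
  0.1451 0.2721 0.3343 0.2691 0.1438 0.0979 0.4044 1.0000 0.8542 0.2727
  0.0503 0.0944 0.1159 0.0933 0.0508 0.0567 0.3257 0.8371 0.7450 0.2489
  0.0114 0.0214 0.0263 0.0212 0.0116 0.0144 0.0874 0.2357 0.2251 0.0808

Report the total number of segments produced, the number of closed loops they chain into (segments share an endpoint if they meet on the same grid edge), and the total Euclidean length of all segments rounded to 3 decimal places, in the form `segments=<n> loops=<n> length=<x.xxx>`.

cell (1,1): code 0100 → (1.889,2.000)–(2.000,1.719)
cell (1,2): code 1000 → (2.000,2.268)–(1.889,2.000)
cell (2,0): code 0100 → (2.706,1.000)–(3.000,0.881)
cell (2,1): code 1110 → (2.000,1.719)–(2.706,1.000)
cell (2,2): code 1101 → (2.761,3.000)–(2.000,2.268)
cell (2,3): code 1000 → (3.000,3.095)–(2.761,3.000)
cell (3,0): code 0010 → (3.000,0.881)–(3.289,1.000)
cell (3,1): code 0111 → (3.289,1.000)–(4.000,1.740)
cell (3,2): code 1011 → (4.000,2.248)–(3.235,3.000)
cell (3,3): code 0001 → (3.235,3.000)–(3.000,3.095)
cell (4,1): code 0010 → (4.000,1.740)–(4.103,2.000)
cell (4,2): code 0001 → (4.103,2.000)–(4.000,2.248)
cell (4,6): code 0100 → (4.352,7.000)–(5.000,6.330)
cell (4,7): code 1100 → (4.521,8.000)–(4.352,7.000)
cell (4,8): code 1000 → (5.000,8.435)–(4.521,8.000)
cell (5,6): code 0110 → (5.000,6.330)–(6.000,6.538)
cell (5,8): code 1001 → (6.000,8.290)–(5.000,8.435)
cell (6,6): code 0010 → (6.000,6.538)–(6.393,7.000)
cell (6,7): code 0011 → (6.393,7.000)–(6.277,8.000)
cell (6,8): code 0001 → (6.277,8.000)–(6.000,8.290)
total: 20 segments, chained into 2 closed loop(s), length Σ = 13.082941

segments=20 loops=2 length=13.083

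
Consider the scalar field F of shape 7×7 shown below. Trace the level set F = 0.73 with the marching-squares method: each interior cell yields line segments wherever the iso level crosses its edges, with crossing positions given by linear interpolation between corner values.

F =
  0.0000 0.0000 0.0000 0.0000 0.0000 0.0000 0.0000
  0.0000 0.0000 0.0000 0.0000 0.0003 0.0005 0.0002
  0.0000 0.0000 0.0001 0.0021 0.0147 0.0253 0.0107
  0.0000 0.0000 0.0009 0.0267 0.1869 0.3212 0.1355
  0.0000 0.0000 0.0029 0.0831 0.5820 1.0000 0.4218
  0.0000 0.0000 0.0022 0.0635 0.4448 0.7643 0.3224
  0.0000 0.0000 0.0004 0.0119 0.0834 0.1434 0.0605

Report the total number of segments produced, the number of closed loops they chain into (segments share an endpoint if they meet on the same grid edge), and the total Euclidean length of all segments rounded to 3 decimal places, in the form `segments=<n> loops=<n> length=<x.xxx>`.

segments=6 loops=1 length=3.797

cell (3,4): code 0100 → (3.602,5.000)–(4.000,4.354)
cell (3,5): code 1000 → (4.000,5.467)–(3.602,5.000)
cell (4,4): code 0110 → (4.000,4.354)–(5.000,4.893)
cell (4,5): code 1001 → (5.000,5.078)–(4.000,5.467)
cell (5,4): code 0010 → (5.000,4.893)–(5.055,5.000)
cell (5,5): code 0001 → (5.055,5.000)–(5.000,5.078)
total: 6 segments, chained into 1 closed loop(s), length Σ = 3.796927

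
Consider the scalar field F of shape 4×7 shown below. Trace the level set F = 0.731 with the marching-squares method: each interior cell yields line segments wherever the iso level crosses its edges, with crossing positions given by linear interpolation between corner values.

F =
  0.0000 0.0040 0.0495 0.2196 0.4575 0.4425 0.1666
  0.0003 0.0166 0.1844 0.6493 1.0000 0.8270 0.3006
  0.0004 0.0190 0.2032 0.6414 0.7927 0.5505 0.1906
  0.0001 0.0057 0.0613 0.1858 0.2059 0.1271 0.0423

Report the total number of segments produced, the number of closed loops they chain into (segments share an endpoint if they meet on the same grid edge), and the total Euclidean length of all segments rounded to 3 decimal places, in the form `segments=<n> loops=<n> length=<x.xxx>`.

segments=8 loops=1 length=5.395

cell (0,3): code 0100 → (0.504,4.000)–(1.000,3.233)
cell (0,4): code 1100 → (0.750,5.000)–(0.504,4.000)
cell (0,5): code 1000 → (1.000,5.182)–(0.750,5.000)
cell (1,3): code 0110 → (1.000,3.233)–(2.000,3.592)
cell (1,4): code 1011 → (2.000,4.255)–(1.347,5.000)
cell (1,5): code 0001 → (1.347,5.000)–(1.000,5.182)
cell (2,3): code 0010 → (2.000,3.592)–(2.105,4.000)
cell (2,4): code 0001 → (2.105,4.000)–(2.000,4.255)
total: 8 segments, chained into 1 closed loop(s), length Σ = 5.394610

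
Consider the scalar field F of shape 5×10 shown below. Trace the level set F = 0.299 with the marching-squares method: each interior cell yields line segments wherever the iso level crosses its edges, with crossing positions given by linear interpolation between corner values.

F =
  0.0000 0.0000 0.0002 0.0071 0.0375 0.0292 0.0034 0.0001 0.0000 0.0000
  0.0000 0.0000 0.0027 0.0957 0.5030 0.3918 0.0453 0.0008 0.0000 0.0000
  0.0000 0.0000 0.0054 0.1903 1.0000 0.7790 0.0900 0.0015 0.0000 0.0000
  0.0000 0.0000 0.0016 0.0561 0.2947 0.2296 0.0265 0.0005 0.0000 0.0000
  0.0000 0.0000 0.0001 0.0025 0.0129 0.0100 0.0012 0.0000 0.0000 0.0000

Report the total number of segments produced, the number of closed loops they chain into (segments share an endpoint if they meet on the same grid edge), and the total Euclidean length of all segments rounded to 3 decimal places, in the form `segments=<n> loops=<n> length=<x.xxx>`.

segments=8 loops=1 length=7.648

cell (0,3): code 0100 → (0.562,4.000)–(1.000,3.499)
cell (0,4): code 1100 → (0.744,5.000)–(0.562,4.000)
cell (0,5): code 1000 → (1.000,5.268)–(0.744,5.000)
cell (1,3): code 0110 → (1.000,3.499)–(2.000,3.134)
cell (1,5): code 1001 → (2.000,5.697)–(1.000,5.268)
cell (2,3): code 0010 → (2.000,3.134)–(2.994,4.000)
cell (2,4): code 0011 → (2.994,4.000)–(2.874,5.000)
cell (2,5): code 0001 → (2.874,5.000)–(2.000,5.697)
total: 8 segments, chained into 1 closed loop(s), length Σ = 7.647737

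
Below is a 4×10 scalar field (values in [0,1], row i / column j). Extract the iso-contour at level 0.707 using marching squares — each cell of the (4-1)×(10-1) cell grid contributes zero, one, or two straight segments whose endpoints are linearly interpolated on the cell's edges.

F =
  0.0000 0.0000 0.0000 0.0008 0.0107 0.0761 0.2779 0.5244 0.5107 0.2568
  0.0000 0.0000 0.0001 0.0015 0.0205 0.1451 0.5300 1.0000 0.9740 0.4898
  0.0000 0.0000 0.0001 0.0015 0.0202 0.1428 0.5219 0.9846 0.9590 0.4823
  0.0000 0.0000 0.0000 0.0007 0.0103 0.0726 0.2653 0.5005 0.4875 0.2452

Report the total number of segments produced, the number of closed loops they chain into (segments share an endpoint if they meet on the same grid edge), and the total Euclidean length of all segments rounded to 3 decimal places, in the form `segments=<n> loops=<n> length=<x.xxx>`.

segments=8 loops=1 length=7.258

cell (0,6): code 0100 → (0.384,7.000)–(1.000,6.377)
cell (0,7): code 1100 → (0.424,8.000)–(0.384,7.000)
cell (0,8): code 1000 → (1.000,8.551)–(0.424,8.000)
cell (1,6): code 0110 → (1.000,6.377)–(2.000,6.400)
cell (1,8): code 1001 → (2.000,8.529)–(1.000,8.551)
cell (2,6): code 0010 → (2.000,6.400)–(2.573,7.000)
cell (2,7): code 0011 → (2.573,7.000)–(2.534,8.000)
cell (2,8): code 0001 → (2.534,8.000)–(2.000,8.529)
total: 8 segments, chained into 1 closed loop(s), length Σ = 7.257813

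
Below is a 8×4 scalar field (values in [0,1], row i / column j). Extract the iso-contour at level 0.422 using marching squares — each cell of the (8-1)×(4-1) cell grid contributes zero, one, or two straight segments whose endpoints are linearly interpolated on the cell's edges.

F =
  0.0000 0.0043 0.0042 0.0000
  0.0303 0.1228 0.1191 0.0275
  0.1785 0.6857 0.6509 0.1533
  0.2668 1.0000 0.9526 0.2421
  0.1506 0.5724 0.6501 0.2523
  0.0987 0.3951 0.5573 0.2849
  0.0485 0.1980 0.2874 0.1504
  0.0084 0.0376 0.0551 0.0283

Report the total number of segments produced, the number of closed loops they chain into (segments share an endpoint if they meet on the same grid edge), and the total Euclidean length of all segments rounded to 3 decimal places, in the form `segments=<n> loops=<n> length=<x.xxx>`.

cell (1,0): code 0100 → (1.532,1.000)–(2.000,0.480)
cell (1,1): code 1100 → (1.570,2.000)–(1.532,1.000)
cell (1,2): code 1000 → (2.000,2.460)–(1.570,2.000)
cell (2,0): code 0110 → (2.000,0.480)–(3.000,0.212)
cell (2,2): code 1001 → (3.000,2.747)–(2.000,2.460)
cell (3,0): code 0110 → (3.000,0.212)–(4.000,0.643)
cell (3,2): code 1001 → (4.000,2.573)–(3.000,2.747)
cell (4,0): code 0010 → (4.000,0.643)–(4.848,1.000)
cell (4,1): code 0111 → (4.848,1.000)–(5.000,1.166)
cell (4,2): code 1001 → (5.000,2.497)–(4.000,2.573)
cell (5,1): code 0010 → (5.000,1.166)–(5.501,2.000)
cell (5,2): code 0001 → (5.501,2.000)–(5.000,2.497)
total: 12 segments, chained into 1 closed loop(s), length Σ = 10.337172

segments=12 loops=1 length=10.337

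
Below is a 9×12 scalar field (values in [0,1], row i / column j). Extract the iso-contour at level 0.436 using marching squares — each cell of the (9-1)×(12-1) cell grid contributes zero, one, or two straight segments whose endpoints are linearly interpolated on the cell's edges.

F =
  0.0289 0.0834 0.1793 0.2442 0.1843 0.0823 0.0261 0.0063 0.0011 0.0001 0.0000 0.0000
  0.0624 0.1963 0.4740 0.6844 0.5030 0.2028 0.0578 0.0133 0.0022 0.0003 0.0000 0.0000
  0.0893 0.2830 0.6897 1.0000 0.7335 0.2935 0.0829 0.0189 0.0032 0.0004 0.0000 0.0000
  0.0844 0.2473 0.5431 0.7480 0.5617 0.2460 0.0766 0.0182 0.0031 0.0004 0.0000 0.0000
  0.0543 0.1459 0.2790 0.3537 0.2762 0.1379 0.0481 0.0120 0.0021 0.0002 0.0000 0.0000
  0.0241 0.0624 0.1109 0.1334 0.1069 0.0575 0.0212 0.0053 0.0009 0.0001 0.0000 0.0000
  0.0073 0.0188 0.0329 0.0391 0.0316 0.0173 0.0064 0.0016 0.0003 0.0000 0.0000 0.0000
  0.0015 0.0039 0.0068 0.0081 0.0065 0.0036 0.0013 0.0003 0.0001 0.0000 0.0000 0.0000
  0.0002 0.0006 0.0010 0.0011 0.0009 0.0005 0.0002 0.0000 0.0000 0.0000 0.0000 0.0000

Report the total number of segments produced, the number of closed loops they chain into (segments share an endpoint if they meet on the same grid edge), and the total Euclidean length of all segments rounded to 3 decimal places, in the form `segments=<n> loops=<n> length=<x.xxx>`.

segments=12 loops=1 length=10.197

cell (0,1): code 0100 → (0.871,2.000)–(1.000,1.863)
cell (0,2): code 1100 → (0.436,3.000)–(0.871,2.000)
cell (0,3): code 1100 → (0.790,4.000)–(0.436,3.000)
cell (0,4): code 1000 → (1.000,4.223)–(0.790,4.000)
cell (1,1): code 0110 → (1.000,1.863)–(2.000,1.376)
cell (1,4): code 1001 → (2.000,4.676)–(1.000,4.223)
cell (2,1): code 0110 → (2.000,1.376)–(3.000,1.638)
cell (2,4): code 1001 → (3.000,4.398)–(2.000,4.676)
cell (3,1): code 0010 → (3.000,1.638)–(3.406,2.000)
cell (3,2): code 0011 → (3.406,2.000)–(3.791,3.000)
cell (3,3): code 0011 → (3.791,3.000)–(3.440,4.000)
cell (3,4): code 0001 → (3.440,4.000)–(3.000,4.398)
total: 12 segments, chained into 1 closed loop(s), length Σ = 10.196665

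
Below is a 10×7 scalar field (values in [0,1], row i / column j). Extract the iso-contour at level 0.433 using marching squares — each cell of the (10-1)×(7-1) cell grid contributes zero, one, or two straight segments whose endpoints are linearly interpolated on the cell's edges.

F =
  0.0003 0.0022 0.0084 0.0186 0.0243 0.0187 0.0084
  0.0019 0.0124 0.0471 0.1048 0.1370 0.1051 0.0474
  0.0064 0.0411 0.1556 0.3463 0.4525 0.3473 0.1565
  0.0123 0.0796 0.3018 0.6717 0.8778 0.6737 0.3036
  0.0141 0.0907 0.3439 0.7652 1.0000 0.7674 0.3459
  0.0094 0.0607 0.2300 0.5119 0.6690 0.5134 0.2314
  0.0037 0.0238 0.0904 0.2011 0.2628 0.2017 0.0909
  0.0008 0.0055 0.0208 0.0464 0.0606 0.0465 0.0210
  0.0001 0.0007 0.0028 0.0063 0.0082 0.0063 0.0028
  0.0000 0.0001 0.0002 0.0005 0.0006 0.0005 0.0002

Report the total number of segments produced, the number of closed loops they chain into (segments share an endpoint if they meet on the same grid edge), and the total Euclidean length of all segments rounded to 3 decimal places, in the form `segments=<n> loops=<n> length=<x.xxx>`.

segments=14 loops=1 length=11.193

cell (1,3): code 0100 → (1.938,4.000)–(2.000,3.816)
cell (1,4): code 1000 → (2.000,4.185)–(1.938,4.000)
cell (2,2): code 0100 → (2.266,3.000)–(3.000,2.355)
cell (2,3): code 1110 → (2.000,3.816)–(2.266,3.000)
cell (2,4): code 1101 → (2.263,5.000)–(2.000,4.185)
cell (2,5): code 1000 → (3.000,5.650)–(2.263,5.000)
cell (3,2): code 0110 → (3.000,2.355)–(4.000,2.211)
cell (3,5): code 1001 → (4.000,5.793)–(3.000,5.650)
cell (4,2): code 0110 → (4.000,2.211)–(5.000,2.720)
cell (4,5): code 1001 → (5.000,5.285)–(4.000,5.793)
cell (5,2): code 0010 → (5.000,2.720)–(5.254,3.000)
cell (5,3): code 0011 → (5.254,3.000)–(5.581,4.000)
cell (5,4): code 0011 → (5.581,4.000)–(5.258,5.000)
cell (5,5): code 0001 → (5.258,5.000)–(5.000,5.285)
total: 14 segments, chained into 1 closed loop(s), length Σ = 11.193471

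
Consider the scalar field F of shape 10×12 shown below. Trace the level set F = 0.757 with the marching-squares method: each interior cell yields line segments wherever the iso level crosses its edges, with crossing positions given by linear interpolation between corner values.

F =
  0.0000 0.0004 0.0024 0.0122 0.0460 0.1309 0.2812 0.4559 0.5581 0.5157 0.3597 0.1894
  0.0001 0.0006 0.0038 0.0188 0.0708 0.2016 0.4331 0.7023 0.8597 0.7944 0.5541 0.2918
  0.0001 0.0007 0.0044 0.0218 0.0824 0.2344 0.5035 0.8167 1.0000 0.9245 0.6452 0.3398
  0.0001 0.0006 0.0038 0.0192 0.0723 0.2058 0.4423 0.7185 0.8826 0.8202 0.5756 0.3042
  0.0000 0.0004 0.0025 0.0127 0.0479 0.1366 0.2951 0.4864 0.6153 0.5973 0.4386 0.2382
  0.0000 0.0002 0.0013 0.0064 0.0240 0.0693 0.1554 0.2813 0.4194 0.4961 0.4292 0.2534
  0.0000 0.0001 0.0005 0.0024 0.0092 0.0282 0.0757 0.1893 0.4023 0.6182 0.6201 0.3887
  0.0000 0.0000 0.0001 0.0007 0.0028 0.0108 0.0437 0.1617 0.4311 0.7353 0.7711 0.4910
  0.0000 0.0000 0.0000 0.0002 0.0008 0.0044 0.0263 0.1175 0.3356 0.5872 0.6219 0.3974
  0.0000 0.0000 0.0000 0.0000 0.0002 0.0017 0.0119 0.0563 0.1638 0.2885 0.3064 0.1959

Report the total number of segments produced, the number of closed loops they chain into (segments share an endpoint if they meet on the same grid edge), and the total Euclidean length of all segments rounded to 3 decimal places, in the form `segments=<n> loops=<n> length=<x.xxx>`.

segments=16 loops=2 length=9.676

cell (0,7): code 0100 → (0.659,8.000)–(1.000,7.348)
cell (0,8): code 1100 → (0.866,9.000)–(0.659,8.000)
cell (0,9): code 1000 → (1.000,9.156)–(0.866,9.000)
cell (1,6): code 0100 → (1.478,7.000)–(2.000,6.809)
cell (1,7): code 1110 → (1.000,7.348)–(1.478,7.000)
cell (1,9): code 1001 → (2.000,9.600)–(1.000,9.156)
cell (2,6): code 0010 → (2.000,6.809)–(2.608,7.000)
cell (2,7): code 0111 → (2.608,7.000)–(3.000,7.235)
cell (2,9): code 1001 → (3.000,9.258)–(2.000,9.600)
cell (3,7): code 0010 → (3.000,7.235)–(3.470,8.000)
cell (3,8): code 0011 → (3.470,8.000)–(3.284,9.000)
cell (3,9): code 0001 → (3.284,9.000)–(3.000,9.258)
cell (6,9): code 0100 → (6.907,10.000)–(7.000,9.606)
cell (6,10): code 1000 → (7.000,10.050)–(6.907,10.000)
cell (7,9): code 0010 → (7.000,9.606)–(7.095,10.000)
cell (7,10): code 0001 → (7.095,10.000)–(7.000,10.050)
total: 16 segments, chained into 2 closed loop(s), length Σ = 9.675960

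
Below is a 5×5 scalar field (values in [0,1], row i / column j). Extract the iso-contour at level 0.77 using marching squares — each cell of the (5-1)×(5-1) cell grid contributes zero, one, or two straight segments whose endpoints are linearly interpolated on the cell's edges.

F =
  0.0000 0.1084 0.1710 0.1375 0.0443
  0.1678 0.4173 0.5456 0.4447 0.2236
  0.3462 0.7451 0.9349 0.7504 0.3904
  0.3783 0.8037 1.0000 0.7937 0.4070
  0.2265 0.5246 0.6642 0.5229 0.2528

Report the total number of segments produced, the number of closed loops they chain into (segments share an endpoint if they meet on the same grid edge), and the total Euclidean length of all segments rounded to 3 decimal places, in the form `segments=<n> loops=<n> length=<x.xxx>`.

segments=10 loops=1 length=6.561

cell (1,1): code 0100 → (1.576,2.000)–(2.000,1.131)
cell (1,2): code 1000 → (2.000,2.894)–(1.576,2.000)
cell (2,0): code 0100 → (2.425,1.000)–(3.000,0.921)
cell (2,1): code 1110 → (2.000,1.131)–(2.425,1.000)
cell (2,2): code 1101 → (2.453,3.000)–(2.000,2.894)
cell (2,3): code 1000 → (3.000,3.061)–(2.453,3.000)
cell (3,0): code 0010 → (3.000,0.921)–(3.121,1.000)
cell (3,1): code 0011 → (3.121,1.000)–(3.685,2.000)
cell (3,2): code 0011 → (3.685,2.000)–(3.088,3.000)
cell (3,3): code 0001 → (3.088,3.000)–(3.000,3.061)
total: 10 segments, chained into 1 closed loop(s), length Σ = 6.560862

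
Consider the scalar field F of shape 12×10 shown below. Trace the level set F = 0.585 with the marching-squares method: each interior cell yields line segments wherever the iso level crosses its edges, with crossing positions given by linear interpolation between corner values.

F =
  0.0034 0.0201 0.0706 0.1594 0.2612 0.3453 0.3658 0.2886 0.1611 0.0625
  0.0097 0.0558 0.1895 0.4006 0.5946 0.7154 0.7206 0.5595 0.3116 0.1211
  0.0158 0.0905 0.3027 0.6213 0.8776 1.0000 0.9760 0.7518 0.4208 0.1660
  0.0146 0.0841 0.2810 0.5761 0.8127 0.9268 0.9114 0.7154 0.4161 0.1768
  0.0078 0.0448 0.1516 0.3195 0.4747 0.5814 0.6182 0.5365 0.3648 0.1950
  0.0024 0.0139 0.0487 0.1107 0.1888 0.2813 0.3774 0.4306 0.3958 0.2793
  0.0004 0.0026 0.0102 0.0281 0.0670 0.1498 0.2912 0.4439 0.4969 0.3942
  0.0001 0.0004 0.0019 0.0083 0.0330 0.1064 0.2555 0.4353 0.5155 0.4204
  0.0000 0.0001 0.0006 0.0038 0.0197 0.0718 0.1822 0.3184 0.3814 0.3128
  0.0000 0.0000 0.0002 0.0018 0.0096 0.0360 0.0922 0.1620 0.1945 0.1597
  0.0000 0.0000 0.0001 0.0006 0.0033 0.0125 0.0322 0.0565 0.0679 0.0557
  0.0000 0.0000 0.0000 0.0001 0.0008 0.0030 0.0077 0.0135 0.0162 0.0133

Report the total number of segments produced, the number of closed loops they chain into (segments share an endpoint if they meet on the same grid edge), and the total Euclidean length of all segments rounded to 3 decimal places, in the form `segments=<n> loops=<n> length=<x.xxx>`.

cell (0,3): code 0100 → (0.971,4.000)–(1.000,3.951)
cell (0,4): code 1100 → (0.648,5.000)–(0.971,4.000)
cell (0,5): code 1100 → (0.618,6.000)–(0.648,5.000)
cell (0,6): code 1000 → (1.000,6.842)–(0.618,6.000)
cell (1,2): code 0100 → (1.836,3.000)–(2.000,2.886)
cell (1,3): code 1110 → (1.000,3.951)–(1.836,3.000)
cell (1,6): code 1101 → (1.133,7.000)–(1.000,6.842)
cell (1,7): code 1000 → (2.000,7.504)–(1.133,7.000)
cell (2,2): code 0010 → (2.000,2.886)–(2.803,3.000)
cell (2,3): code 0111 → (2.803,3.000)–(3.000,3.038)
cell (2,7): code 1001 → (3.000,7.436)–(2.000,7.504)
cell (3,3): code 0010 → (3.000,3.038)–(3.674,4.000)
cell (3,4): code 0011 → (3.674,4.000)–(3.990,5.000)
cell (3,5): code 0111 → (3.990,5.000)–(4.000,5.098)
cell (3,6): code 1011 → (4.000,6.406)–(3.729,7.000)
cell (3,7): code 0001 → (3.729,7.000)–(3.000,7.436)
cell (4,5): code 0010 → (4.000,5.098)–(4.138,6.000)
cell (4,6): code 0001 → (4.138,6.000)–(4.000,6.406)
total: 18 segments, chained into 1 closed loop(s), length Σ = 12.887737

segments=18 loops=1 length=12.888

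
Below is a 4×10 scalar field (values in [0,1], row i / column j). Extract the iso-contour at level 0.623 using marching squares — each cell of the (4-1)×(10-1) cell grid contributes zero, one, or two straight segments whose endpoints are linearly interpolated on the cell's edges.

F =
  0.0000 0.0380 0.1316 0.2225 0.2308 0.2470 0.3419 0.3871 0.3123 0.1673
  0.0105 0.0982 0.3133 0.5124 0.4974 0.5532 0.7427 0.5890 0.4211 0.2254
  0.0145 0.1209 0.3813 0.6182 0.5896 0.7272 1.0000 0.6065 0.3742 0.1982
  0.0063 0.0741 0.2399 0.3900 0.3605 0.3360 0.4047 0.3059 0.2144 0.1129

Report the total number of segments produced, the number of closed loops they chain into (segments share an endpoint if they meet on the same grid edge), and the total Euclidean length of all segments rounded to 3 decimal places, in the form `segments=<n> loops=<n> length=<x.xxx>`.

segments=8 loops=1 length=7.075

cell (0,5): code 0100 → (0.701,6.000)–(1.000,5.368)
cell (0,6): code 1000 → (1.000,6.779)–(0.701,6.000)
cell (1,4): code 0100 → (1.401,5.000)–(2.000,4.243)
cell (1,5): code 1110 → (1.000,5.368)–(1.401,5.000)
cell (1,6): code 1001 → (2.000,6.958)–(1.000,6.779)
cell (2,4): code 0010 → (2.000,4.243)–(2.266,5.000)
cell (2,5): code 0011 → (2.266,5.000)–(2.633,6.000)
cell (2,6): code 0001 → (2.633,6.000)–(2.000,6.958)
total: 8 segments, chained into 1 closed loop(s), length Σ = 7.075185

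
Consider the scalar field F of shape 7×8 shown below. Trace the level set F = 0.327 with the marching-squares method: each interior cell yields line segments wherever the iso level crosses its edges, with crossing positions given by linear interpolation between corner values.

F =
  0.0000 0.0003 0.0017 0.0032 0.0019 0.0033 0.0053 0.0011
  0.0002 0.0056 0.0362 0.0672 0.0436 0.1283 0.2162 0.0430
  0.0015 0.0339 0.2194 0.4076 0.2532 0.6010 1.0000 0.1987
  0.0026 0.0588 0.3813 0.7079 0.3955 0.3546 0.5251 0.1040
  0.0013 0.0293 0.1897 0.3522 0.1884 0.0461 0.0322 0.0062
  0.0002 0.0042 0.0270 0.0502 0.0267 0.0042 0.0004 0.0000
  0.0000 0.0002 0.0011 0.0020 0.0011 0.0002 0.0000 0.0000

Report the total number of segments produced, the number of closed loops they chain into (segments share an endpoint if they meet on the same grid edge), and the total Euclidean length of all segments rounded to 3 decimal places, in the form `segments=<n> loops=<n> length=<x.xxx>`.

segments=18 loops=1 length=13.426

cell (1,2): code 0100 → (1.763,3.000)–(2.000,2.572)
cell (1,3): code 1000 → (2.000,3.522)–(1.763,3.000)
cell (1,4): code 0100 → (1.420,5.000)–(2.000,4.212)
cell (1,5): code 1100 → (1.141,6.000)–(1.420,5.000)
cell (1,6): code 1000 → (2.000,6.840)–(1.141,6.000)
cell (2,1): code 0100 → (2.665,2.000)–(3.000,1.832)
cell (2,2): code 1110 → (2.000,2.572)–(2.665,2.000)
cell (2,3): code 1101 → (2.519,4.000)–(2.000,3.522)
cell (2,4): code 1110 → (2.000,4.212)–(2.519,4.000)
cell (2,6): code 1001 → (3.000,6.470)–(2.000,6.840)
cell (3,1): code 0010 → (3.000,1.832)–(3.283,2.000)
cell (3,2): code 0111 → (3.283,2.000)–(4.000,2.845)
cell (3,3): code 1011 → (4.000,3.154)–(3.331,4.000)
cell (3,4): code 0011 → (3.331,4.000)–(3.089,5.000)
cell (3,5): code 0011 → (3.089,5.000)–(3.402,6.000)
cell (3,6): code 0001 → (3.402,6.000)–(3.000,6.470)
cell (4,2): code 0010 → (4.000,2.845)–(4.083,3.000)
cell (4,3): code 0001 → (4.083,3.000)–(4.000,3.154)
total: 18 segments, chained into 1 closed loop(s), length Σ = 13.426214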